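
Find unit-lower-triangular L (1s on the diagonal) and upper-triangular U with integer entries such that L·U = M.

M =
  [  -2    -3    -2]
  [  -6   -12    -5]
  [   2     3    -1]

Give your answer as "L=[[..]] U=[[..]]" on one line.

  R1 -= 3·R0 → [0,-3,1]
  R2 -= -1·R0 → [0,0,-3]
  R2 -= 0·R1 → [0,0,-3]

L=[[1,0,0],[3,1,0],[-1,0,1]] U=[[-2,-3,-2],[0,-3,1],[0,0,-3]]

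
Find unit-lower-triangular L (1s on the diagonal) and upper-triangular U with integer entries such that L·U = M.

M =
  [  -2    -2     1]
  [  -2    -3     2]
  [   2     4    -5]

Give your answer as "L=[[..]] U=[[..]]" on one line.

  row1 -= 1·row0 → [0,-1,1]
  row2 -= -1·row0 → [0,2,-4]
  row2 -= -2·row1 → [0,0,-2]

L=[[1,0,0],[1,1,0],[-1,-2,1]] U=[[-2,-2,1],[0,-1,1],[0,0,-2]]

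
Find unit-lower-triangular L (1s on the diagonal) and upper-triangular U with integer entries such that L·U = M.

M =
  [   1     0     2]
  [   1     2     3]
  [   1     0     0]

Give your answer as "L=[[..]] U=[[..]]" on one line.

  r1 -= 1·r0 → [0,2,1]
  r2 -= 1·r0 → [0,0,-2]
  r2 -= 0·r1 → [0,0,-2]

L=[[1,0,0],[1,1,0],[1,0,1]] U=[[1,0,2],[0,2,1],[0,0,-2]]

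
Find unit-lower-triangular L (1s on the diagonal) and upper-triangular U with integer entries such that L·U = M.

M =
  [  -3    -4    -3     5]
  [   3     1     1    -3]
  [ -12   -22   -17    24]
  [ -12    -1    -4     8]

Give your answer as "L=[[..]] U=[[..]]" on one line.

L=[[1,0,0,0],[-1,1,0,0],[4,2,1,0],[4,-5,2,1]] U=[[-3,-4,-3,5],[0,-3,-2,2],[0,0,-1,0],[0,0,0,-2]]

  r1 -= -1·r0 → [0,-3,-2,2]
  r2 -= 4·r0 → [0,-6,-5,4]
  r3 -= 4·r0 → [0,15,8,-12]
  r2 -= 2·r1 → [0,0,-1,0]
  r3 -= -5·r1 → [0,0,-2,-2]
  r3 -= 2·r2 → [0,0,0,-2]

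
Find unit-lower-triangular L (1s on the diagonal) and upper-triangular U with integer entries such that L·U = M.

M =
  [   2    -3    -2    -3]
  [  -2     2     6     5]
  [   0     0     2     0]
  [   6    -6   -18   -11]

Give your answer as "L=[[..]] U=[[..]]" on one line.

L=[[1,0,0,0],[-1,1,0,0],[0,0,1,0],[3,-3,0,1]] U=[[2,-3,-2,-3],[0,-1,4,2],[0,0,2,0],[0,0,0,4]]

  r1 -= -1·r0 → [0,-1,4,2]
  r2 -= 0·r0 → [0,0,2,0]
  r3 -= 3·r0 → [0,3,-12,-2]
  r2 -= 0·r1 → [0,0,2,0]
  r3 -= -3·r1 → [0,0,0,4]
  r3 -= 0·r2 → [0,0,0,4]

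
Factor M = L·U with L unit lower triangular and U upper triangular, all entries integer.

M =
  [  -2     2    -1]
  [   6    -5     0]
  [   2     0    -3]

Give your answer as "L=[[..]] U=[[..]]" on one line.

  R1 -= -3·R0 → [0,1,-3]
  R2 -= -1·R0 → [0,2,-4]
  R2 -= 2·R1 → [0,0,2]

L=[[1,0,0],[-3,1,0],[-1,2,1]] U=[[-2,2,-1],[0,1,-3],[0,0,2]]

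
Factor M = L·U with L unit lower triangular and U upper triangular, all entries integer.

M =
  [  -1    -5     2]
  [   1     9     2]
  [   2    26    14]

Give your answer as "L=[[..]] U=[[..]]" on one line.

  r1 -= -1·r0 → [0,4,4]
  r2 -= -2·r0 → [0,16,18]
  r2 -= 4·r1 → [0,0,2]

L=[[1,0,0],[-1,1,0],[-2,4,1]] U=[[-1,-5,2],[0,4,4],[0,0,2]]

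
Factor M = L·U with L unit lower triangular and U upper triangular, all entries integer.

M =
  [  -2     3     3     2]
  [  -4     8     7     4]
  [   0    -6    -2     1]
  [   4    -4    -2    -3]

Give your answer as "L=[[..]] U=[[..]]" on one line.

L=[[1,0,0,0],[2,1,0,0],[0,-3,1,0],[-2,1,3,1]] U=[[-2,3,3,2],[0,2,1,0],[0,0,1,1],[0,0,0,-2]]

  row1 -= 2·row0 → [0,2,1,0]
  row2 -= 0·row0 → [0,-6,-2,1]
  row3 -= -2·row0 → [0,2,4,1]
  row2 -= -3·row1 → [0,0,1,1]
  row3 -= 1·row1 → [0,0,3,1]
  row3 -= 3·row2 → [0,0,0,-2]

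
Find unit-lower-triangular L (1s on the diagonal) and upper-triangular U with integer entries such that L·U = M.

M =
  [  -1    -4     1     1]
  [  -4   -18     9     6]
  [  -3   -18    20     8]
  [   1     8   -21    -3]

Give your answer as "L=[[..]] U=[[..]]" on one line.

  r1 -= 4·r0 → [0,-2,5,2]
  r2 -= 3·r0 → [0,-6,17,5]
  r3 -= -1·r0 → [0,4,-20,-2]
  r2 -= 3·r1 → [0,0,2,-1]
  r3 -= -2·r1 → [0,0,-10,2]
  r3 -= -5·r2 → [0,0,0,-3]

L=[[1,0,0,0],[4,1,0,0],[3,3,1,0],[-1,-2,-5,1]] U=[[-1,-4,1,1],[0,-2,5,2],[0,0,2,-1],[0,0,0,-3]]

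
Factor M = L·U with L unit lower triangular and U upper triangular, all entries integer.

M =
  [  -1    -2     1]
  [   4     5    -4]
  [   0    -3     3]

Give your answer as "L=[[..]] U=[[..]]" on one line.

  r1 -= -4·r0 → [0,-3,0]
  r2 -= 0·r0 → [0,-3,3]
  r2 -= 1·r1 → [0,0,3]

L=[[1,0,0],[-4,1,0],[0,1,1]] U=[[-1,-2,1],[0,-3,0],[0,0,3]]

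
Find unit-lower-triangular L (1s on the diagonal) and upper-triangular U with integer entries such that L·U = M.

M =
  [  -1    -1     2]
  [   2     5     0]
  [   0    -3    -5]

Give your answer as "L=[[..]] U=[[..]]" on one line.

L=[[1,0,0],[-2,1,0],[0,-1,1]] U=[[-1,-1,2],[0,3,4],[0,0,-1]]

  r1 -= -2·r0 → [0,3,4]
  r2 -= 0·r0 → [0,-3,-5]
  r2 -= -1·r1 → [0,0,-1]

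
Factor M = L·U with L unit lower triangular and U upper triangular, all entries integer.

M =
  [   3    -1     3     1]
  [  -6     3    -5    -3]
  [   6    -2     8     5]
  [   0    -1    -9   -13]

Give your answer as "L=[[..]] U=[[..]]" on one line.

  r1 -= -2·r0 → [0,1,1,-1]
  r2 -= 2·r0 → [0,0,2,3]
  r3 -= 0·r0 → [0,-1,-9,-13]
  r2 -= 0·r1 → [0,0,2,3]
  r3 -= -1·r1 → [0,0,-8,-14]
  r3 -= -4·r2 → [0,0,0,-2]

L=[[1,0,0,0],[-2,1,0,0],[2,0,1,0],[0,-1,-4,1]] U=[[3,-1,3,1],[0,1,1,-1],[0,0,2,3],[0,0,0,-2]]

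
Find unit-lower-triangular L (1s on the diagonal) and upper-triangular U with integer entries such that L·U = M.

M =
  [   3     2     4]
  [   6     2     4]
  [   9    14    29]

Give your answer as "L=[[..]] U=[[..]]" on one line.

  r1 -= 2·r0 → [0,-2,-4]
  r2 -= 3·r0 → [0,8,17]
  r2 -= -4·r1 → [0,0,1]

L=[[1,0,0],[2,1,0],[3,-4,1]] U=[[3,2,4],[0,-2,-4],[0,0,1]]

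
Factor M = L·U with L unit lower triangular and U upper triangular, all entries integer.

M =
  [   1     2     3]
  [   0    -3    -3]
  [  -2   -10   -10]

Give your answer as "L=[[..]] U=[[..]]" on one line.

L=[[1,0,0],[0,1,0],[-2,2,1]] U=[[1,2,3],[0,-3,-3],[0,0,2]]

  R1 -= 0·R0 → [0,-3,-3]
  R2 -= -2·R0 → [0,-6,-4]
  R2 -= 2·R1 → [0,0,2]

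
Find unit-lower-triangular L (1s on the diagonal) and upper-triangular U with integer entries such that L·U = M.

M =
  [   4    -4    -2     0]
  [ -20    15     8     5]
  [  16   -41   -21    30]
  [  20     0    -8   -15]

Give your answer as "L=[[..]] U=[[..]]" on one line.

  row1 -= -5·row0 → [0,-5,-2,5]
  row2 -= 4·row0 → [0,-25,-13,30]
  row3 -= 5·row0 → [0,20,2,-15]
  row2 -= 5·row1 → [0,0,-3,5]
  row3 -= -4·row1 → [0,0,-6,5]
  row3 -= 2·row2 → [0,0,0,-5]

L=[[1,0,0,0],[-5,1,0,0],[4,5,1,0],[5,-4,2,1]] U=[[4,-4,-2,0],[0,-5,-2,5],[0,0,-3,5],[0,0,0,-5]]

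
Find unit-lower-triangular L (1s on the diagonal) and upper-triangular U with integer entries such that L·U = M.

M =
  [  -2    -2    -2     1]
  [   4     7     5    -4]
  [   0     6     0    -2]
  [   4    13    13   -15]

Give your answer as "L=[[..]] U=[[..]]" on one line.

  R1 -= -2·R0 → [0,3,1,-2]
  R2 -= 0·R0 → [0,6,0,-2]
  R3 -= -2·R0 → [0,9,9,-13]
  R2 -= 2·R1 → [0,0,-2,2]
  R3 -= 3·R1 → [0,0,6,-7]
  R3 -= -3·R2 → [0,0,0,-1]

L=[[1,0,0,0],[-2,1,0,0],[0,2,1,0],[-2,3,-3,1]] U=[[-2,-2,-2,1],[0,3,1,-2],[0,0,-2,2],[0,0,0,-1]]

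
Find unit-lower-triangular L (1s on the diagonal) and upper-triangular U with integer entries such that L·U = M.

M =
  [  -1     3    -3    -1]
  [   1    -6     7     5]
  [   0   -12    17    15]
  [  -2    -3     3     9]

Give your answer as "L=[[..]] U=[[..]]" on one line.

  R1 -= -1·R0 → [0,-3,4,4]
  R2 -= 0·R0 → [0,-12,17,15]
  R3 -= 2·R0 → [0,-9,9,11]
  R2 -= 4·R1 → [0,0,1,-1]
  R3 -= 3·R1 → [0,0,-3,-1]
  R3 -= -3·R2 → [0,0,0,-4]

L=[[1,0,0,0],[-1,1,0,0],[0,4,1,0],[2,3,-3,1]] U=[[-1,3,-3,-1],[0,-3,4,4],[0,0,1,-1],[0,0,0,-4]]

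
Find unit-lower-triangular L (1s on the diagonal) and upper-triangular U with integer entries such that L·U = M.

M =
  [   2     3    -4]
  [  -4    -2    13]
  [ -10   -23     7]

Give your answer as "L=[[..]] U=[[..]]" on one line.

  R1 -= -2·R0 → [0,4,5]
  R2 -= -5·R0 → [0,-8,-13]
  R2 -= -2·R1 → [0,0,-3]

L=[[1,0,0],[-2,1,0],[-5,-2,1]] U=[[2,3,-4],[0,4,5],[0,0,-3]]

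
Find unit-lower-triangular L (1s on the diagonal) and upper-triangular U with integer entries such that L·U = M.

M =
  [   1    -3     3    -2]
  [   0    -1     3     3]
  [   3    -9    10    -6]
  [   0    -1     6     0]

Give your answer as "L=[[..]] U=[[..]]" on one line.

  R1 -= 0·R0 → [0,-1,3,3]
  R2 -= 3·R0 → [0,0,1,0]
  R3 -= 0·R0 → [0,-1,6,0]
  R2 -= 0·R1 → [0,0,1,0]
  R3 -= 1·R1 → [0,0,3,-3]
  R3 -= 3·R2 → [0,0,0,-3]

L=[[1,0,0,0],[0,1,0,0],[3,0,1,0],[0,1,3,1]] U=[[1,-3,3,-2],[0,-1,3,3],[0,0,1,0],[0,0,0,-3]]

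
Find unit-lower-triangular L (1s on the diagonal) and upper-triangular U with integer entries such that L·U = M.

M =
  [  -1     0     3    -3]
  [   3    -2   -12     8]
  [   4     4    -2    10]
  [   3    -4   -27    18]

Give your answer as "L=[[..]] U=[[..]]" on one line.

L=[[1,0,0,0],[-3,1,0,0],[-4,-2,1,0],[-3,2,-3,1]] U=[[-1,0,3,-3],[0,-2,-3,-1],[0,0,4,-4],[0,0,0,-1]]

  r1 -= -3·r0 → [0,-2,-3,-1]
  r2 -= -4·r0 → [0,4,10,-2]
  r3 -= -3·r0 → [0,-4,-18,9]
  r2 -= -2·r1 → [0,0,4,-4]
  r3 -= 2·r1 → [0,0,-12,11]
  r3 -= -3·r2 → [0,0,0,-1]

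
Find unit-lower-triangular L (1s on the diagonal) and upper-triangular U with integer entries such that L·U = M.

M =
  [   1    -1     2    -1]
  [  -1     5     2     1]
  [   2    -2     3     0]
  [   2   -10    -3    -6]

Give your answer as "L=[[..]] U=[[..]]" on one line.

L=[[1,0,0,0],[-1,1,0,0],[2,0,1,0],[2,-2,-1,1]] U=[[1,-1,2,-1],[0,4,4,0],[0,0,-1,2],[0,0,0,-2]]

  r1 -= -1·r0 → [0,4,4,0]
  r2 -= 2·r0 → [0,0,-1,2]
  r3 -= 2·r0 → [0,-8,-7,-4]
  r2 -= 0·r1 → [0,0,-1,2]
  r3 -= -2·r1 → [0,0,1,-4]
  r3 -= -1·r2 → [0,0,0,-2]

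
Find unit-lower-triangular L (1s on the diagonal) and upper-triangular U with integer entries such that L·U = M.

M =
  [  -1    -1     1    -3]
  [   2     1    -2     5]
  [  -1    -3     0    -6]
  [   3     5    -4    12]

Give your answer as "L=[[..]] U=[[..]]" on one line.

  r1 -= -2·r0 → [0,-1,0,-1]
  r2 -= 1·r0 → [0,-2,-1,-3]
  r3 -= -3·r0 → [0,2,-1,3]
  r2 -= 2·r1 → [0,0,-1,-1]
  r3 -= -2·r1 → [0,0,-1,1]
  r3 -= 1·r2 → [0,0,0,2]

L=[[1,0,0,0],[-2,1,0,0],[1,2,1,0],[-3,-2,1,1]] U=[[-1,-1,1,-3],[0,-1,0,-1],[0,0,-1,-1],[0,0,0,2]]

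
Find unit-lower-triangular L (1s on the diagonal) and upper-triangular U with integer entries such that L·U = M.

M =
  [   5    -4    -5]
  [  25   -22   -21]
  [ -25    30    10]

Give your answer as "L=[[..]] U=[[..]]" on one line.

  R1 -= 5·R0 → [0,-2,4]
  R2 -= -5·R0 → [0,10,-15]
  R2 -= -5·R1 → [0,0,5]

L=[[1,0,0],[5,1,0],[-5,-5,1]] U=[[5,-4,-5],[0,-2,4],[0,0,5]]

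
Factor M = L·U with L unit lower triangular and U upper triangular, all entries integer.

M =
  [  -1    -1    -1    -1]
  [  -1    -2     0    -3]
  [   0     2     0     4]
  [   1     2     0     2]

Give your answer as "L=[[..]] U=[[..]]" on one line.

  row1 -= 1·row0 → [0,-1,1,-2]
  row2 -= 0·row0 → [0,2,0,4]
  row3 -= -1·row0 → [0,1,-1,1]
  row2 -= -2·row1 → [0,0,2,0]
  row3 -= -1·row1 → [0,0,0,-1]
  row3 -= 0·row2 → [0,0,0,-1]

L=[[1,0,0,0],[1,1,0,0],[0,-2,1,0],[-1,-1,0,1]] U=[[-1,-1,-1,-1],[0,-1,1,-2],[0,0,2,0],[0,0,0,-1]]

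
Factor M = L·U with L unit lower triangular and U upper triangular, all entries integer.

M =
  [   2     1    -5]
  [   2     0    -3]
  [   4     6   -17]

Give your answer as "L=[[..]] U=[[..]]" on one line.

  R1 -= 1·R0 → [0,-1,2]
  R2 -= 2·R0 → [0,4,-7]
  R2 -= -4·R1 → [0,0,1]

L=[[1,0,0],[1,1,0],[2,-4,1]] U=[[2,1,-5],[0,-1,2],[0,0,1]]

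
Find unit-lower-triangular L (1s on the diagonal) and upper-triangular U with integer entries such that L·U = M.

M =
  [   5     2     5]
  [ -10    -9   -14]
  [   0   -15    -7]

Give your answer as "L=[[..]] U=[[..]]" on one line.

L=[[1,0,0],[-2,1,0],[0,3,1]] U=[[5,2,5],[0,-5,-4],[0,0,5]]

  R1 -= -2·R0 → [0,-5,-4]
  R2 -= 0·R0 → [0,-15,-7]
  R2 -= 3·R1 → [0,0,5]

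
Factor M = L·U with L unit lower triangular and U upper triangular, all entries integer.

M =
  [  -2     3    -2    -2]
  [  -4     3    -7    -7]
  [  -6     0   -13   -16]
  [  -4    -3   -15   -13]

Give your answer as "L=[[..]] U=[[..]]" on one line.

L=[[1,0,0,0],[2,1,0,0],[3,3,1,0],[2,3,-1,1]] U=[[-2,3,-2,-2],[0,-3,-3,-3],[0,0,2,-1],[0,0,0,-1]]

  R1 -= 2·R0 → [0,-3,-3,-3]
  R2 -= 3·R0 → [0,-9,-7,-10]
  R3 -= 2·R0 → [0,-9,-11,-9]
  R2 -= 3·R1 → [0,0,2,-1]
  R3 -= 3·R1 → [0,0,-2,0]
  R3 -= -1·R2 → [0,0,0,-1]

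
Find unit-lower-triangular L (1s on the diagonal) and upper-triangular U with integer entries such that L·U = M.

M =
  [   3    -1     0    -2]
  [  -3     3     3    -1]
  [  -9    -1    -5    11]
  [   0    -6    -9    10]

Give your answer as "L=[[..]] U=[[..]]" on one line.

  r1 -= -1·r0 → [0,2,3,-3]
  r2 -= -3·r0 → [0,-4,-5,5]
  r3 -= 0·r0 → [0,-6,-9,10]
  r2 -= -2·r1 → [0,0,1,-1]
  r3 -= -3·r1 → [0,0,0,1]
  r3 -= 0·r2 → [0,0,0,1]

L=[[1,0,0,0],[-1,1,0,0],[-3,-2,1,0],[0,-3,0,1]] U=[[3,-1,0,-2],[0,2,3,-3],[0,0,1,-1],[0,0,0,1]]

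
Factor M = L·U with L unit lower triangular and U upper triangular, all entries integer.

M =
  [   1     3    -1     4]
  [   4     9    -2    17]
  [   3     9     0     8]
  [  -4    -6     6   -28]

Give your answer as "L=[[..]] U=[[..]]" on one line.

L=[[1,0,0,0],[4,1,0,0],[3,0,1,0],[-4,-2,2,1]] U=[[1,3,-1,4],[0,-3,2,1],[0,0,3,-4],[0,0,0,-2]]

  R1 -= 4·R0 → [0,-3,2,1]
  R2 -= 3·R0 → [0,0,3,-4]
  R3 -= -4·R0 → [0,6,2,-12]
  R2 -= 0·R1 → [0,0,3,-4]
  R3 -= -2·R1 → [0,0,6,-10]
  R3 -= 2·R2 → [0,0,0,-2]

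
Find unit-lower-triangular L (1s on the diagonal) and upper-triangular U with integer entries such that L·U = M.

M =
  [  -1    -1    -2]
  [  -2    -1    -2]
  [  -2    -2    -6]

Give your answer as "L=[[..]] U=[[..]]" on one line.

L=[[1,0,0],[2,1,0],[2,0,1]] U=[[-1,-1,-2],[0,1,2],[0,0,-2]]

  r1 -= 2·r0 → [0,1,2]
  r2 -= 2·r0 → [0,0,-2]
  r2 -= 0·r1 → [0,0,-2]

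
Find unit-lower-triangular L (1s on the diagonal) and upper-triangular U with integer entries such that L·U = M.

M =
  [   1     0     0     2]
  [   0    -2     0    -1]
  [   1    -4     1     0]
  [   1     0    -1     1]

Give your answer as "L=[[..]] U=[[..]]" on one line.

L=[[1,0,0,0],[0,1,0,0],[1,2,1,0],[1,0,-1,1]] U=[[1,0,0,2],[0,-2,0,-1],[0,0,1,0],[0,0,0,-1]]

  r1 -= 0·r0 → [0,-2,0,-1]
  r2 -= 1·r0 → [0,-4,1,-2]
  r3 -= 1·r0 → [0,0,-1,-1]
  r2 -= 2·r1 → [0,0,1,0]
  r3 -= 0·r1 → [0,0,-1,-1]
  r3 -= -1·r2 → [0,0,0,-1]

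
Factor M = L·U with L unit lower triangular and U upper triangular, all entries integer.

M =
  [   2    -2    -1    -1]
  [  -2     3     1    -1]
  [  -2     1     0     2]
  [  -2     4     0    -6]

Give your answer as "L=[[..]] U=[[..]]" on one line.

L=[[1,0,0,0],[-1,1,0,0],[-1,-1,1,0],[-1,2,1,1]] U=[[2,-2,-1,-1],[0,1,0,-2],[0,0,-1,-1],[0,0,0,-2]]

  row1 -= -1·row0 → [0,1,0,-2]
  row2 -= -1·row0 → [0,-1,-1,1]
  row3 -= -1·row0 → [0,2,-1,-7]
  row2 -= -1·row1 → [0,0,-1,-1]
  row3 -= 2·row1 → [0,0,-1,-3]
  row3 -= 1·row2 → [0,0,0,-2]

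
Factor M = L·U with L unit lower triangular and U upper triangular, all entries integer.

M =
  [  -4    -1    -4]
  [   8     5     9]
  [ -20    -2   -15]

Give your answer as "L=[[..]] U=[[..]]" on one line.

L=[[1,0,0],[-2,1,0],[5,1,1]] U=[[-4,-1,-4],[0,3,1],[0,0,4]]

  r1 -= -2·r0 → [0,3,1]
  r2 -= 5·r0 → [0,3,5]
  r2 -= 1·r1 → [0,0,4]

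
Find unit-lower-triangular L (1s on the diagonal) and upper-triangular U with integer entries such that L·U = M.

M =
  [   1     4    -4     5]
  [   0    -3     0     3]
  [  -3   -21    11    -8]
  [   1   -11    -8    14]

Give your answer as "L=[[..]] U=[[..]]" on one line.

  row1 -= 0·row0 → [0,-3,0,3]
  row2 -= -3·row0 → [0,-9,-1,7]
  row3 -= 1·row0 → [0,-15,-4,9]
  row2 -= 3·row1 → [0,0,-1,-2]
  row3 -= 5·row1 → [0,0,-4,-6]
  row3 -= 4·row2 → [0,0,0,2]

L=[[1,0,0,0],[0,1,0,0],[-3,3,1,0],[1,5,4,1]] U=[[1,4,-4,5],[0,-3,0,3],[0,0,-1,-2],[0,0,0,2]]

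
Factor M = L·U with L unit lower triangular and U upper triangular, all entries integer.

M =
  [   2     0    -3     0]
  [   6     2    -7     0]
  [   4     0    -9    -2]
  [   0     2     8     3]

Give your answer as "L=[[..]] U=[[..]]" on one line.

L=[[1,0,0,0],[3,1,0,0],[2,0,1,0],[0,1,-2,1]] U=[[2,0,-3,0],[0,2,2,0],[0,0,-3,-2],[0,0,0,-1]]

  row1 -= 3·row0 → [0,2,2,0]
  row2 -= 2·row0 → [0,0,-3,-2]
  row3 -= 0·row0 → [0,2,8,3]
  row2 -= 0·row1 → [0,0,-3,-2]
  row3 -= 1·row1 → [0,0,6,3]
  row3 -= -2·row2 → [0,0,0,-1]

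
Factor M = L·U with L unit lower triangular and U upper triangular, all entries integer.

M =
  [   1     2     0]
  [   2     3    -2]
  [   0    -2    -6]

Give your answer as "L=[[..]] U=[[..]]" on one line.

L=[[1,0,0],[2,1,0],[0,2,1]] U=[[1,2,0],[0,-1,-2],[0,0,-2]]

  r1 -= 2·r0 → [0,-1,-2]
  r2 -= 0·r0 → [0,-2,-6]
  r2 -= 2·r1 → [0,0,-2]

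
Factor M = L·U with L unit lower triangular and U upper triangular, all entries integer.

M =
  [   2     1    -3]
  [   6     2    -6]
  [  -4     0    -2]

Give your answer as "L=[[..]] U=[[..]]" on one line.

L=[[1,0,0],[3,1,0],[-2,-2,1]] U=[[2,1,-3],[0,-1,3],[0,0,-2]]

  R1 -= 3·R0 → [0,-1,3]
  R2 -= -2·R0 → [0,2,-8]
  R2 -= -2·R1 → [0,0,-2]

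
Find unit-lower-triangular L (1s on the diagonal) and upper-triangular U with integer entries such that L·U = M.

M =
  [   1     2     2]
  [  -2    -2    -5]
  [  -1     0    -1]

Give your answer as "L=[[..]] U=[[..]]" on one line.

L=[[1,0,0],[-2,1,0],[-1,1,1]] U=[[1,2,2],[0,2,-1],[0,0,2]]

  row1 -= -2·row0 → [0,2,-1]
  row2 -= -1·row0 → [0,2,1]
  row2 -= 1·row1 → [0,0,2]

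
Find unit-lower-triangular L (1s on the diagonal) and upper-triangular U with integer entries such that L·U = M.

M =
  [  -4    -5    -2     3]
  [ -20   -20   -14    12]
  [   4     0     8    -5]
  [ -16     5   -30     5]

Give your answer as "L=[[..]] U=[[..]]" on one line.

L=[[1,0,0,0],[5,1,0,0],[-1,-1,1,0],[4,5,-1,1]] U=[[-4,-5,-2,3],[0,5,-4,-3],[0,0,2,-5],[0,0,0,3]]

  row1 -= 5·row0 → [0,5,-4,-3]
  row2 -= -1·row0 → [0,-5,6,-2]
  row3 -= 4·row0 → [0,25,-22,-7]
  row2 -= -1·row1 → [0,0,2,-5]
  row3 -= 5·row1 → [0,0,-2,8]
  row3 -= -1·row2 → [0,0,0,3]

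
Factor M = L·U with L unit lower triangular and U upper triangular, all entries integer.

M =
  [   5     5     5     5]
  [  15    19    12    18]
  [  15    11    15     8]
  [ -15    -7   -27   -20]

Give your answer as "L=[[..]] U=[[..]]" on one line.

  r1 -= 3·r0 → [0,4,-3,3]
  r2 -= 3·r0 → [0,-4,0,-7]
  r3 -= -3·r0 → [0,8,-12,-5]
  r2 -= -1·r1 → [0,0,-3,-4]
  r3 -= 2·r1 → [0,0,-6,-11]
  r3 -= 2·r2 → [0,0,0,-3]

L=[[1,0,0,0],[3,1,0,0],[3,-1,1,0],[-3,2,2,1]] U=[[5,5,5,5],[0,4,-3,3],[0,0,-3,-4],[0,0,0,-3]]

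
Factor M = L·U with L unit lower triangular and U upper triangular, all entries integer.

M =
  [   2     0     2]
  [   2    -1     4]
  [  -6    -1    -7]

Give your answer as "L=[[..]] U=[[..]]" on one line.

  row1 -= 1·row0 → [0,-1,2]
  row2 -= -3·row0 → [0,-1,-1]
  row2 -= 1·row1 → [0,0,-3]

L=[[1,0,0],[1,1,0],[-3,1,1]] U=[[2,0,2],[0,-1,2],[0,0,-3]]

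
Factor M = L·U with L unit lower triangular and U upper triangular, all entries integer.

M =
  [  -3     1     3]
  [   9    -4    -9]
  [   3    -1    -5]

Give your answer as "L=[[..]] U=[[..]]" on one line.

L=[[1,0,0],[-3,1,0],[-1,0,1]] U=[[-3,1,3],[0,-1,0],[0,0,-2]]

  r1 -= -3·r0 → [0,-1,0]
  r2 -= -1·r0 → [0,0,-2]
  r2 -= 0·r1 → [0,0,-2]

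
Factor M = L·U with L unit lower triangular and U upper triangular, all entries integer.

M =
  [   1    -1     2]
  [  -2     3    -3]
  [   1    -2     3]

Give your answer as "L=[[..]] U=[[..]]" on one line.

  R1 -= -2·R0 → [0,1,1]
  R2 -= 1·R0 → [0,-1,1]
  R2 -= -1·R1 → [0,0,2]

L=[[1,0,0],[-2,1,0],[1,-1,1]] U=[[1,-1,2],[0,1,1],[0,0,2]]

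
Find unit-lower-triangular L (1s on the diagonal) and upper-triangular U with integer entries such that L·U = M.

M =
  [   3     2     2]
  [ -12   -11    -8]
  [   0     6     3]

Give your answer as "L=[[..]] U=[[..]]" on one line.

  r1 -= -4·r0 → [0,-3,0]
  r2 -= 0·r0 → [0,6,3]
  r2 -= -2·r1 → [0,0,3]

L=[[1,0,0],[-4,1,0],[0,-2,1]] U=[[3,2,2],[0,-3,0],[0,0,3]]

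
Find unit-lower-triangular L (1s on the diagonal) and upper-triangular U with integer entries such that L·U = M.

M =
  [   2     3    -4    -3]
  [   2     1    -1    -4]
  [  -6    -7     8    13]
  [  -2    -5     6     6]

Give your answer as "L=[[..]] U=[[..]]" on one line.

L=[[1,0,0,0],[1,1,0,0],[-3,-1,1,0],[-1,1,1,1]] U=[[2,3,-4,-3],[0,-2,3,-1],[0,0,-1,3],[0,0,0,1]]

  row1 -= 1·row0 → [0,-2,3,-1]
  row2 -= -3·row0 → [0,2,-4,4]
  row3 -= -1·row0 → [0,-2,2,3]
  row2 -= -1·row1 → [0,0,-1,3]
  row3 -= 1·row1 → [0,0,-1,4]
  row3 -= 1·row2 → [0,0,0,1]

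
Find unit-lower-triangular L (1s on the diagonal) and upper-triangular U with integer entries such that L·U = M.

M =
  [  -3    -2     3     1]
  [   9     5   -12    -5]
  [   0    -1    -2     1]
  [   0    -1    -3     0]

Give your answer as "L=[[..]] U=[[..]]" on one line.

  R1 -= -3·R0 → [0,-1,-3,-2]
  R2 -= 0·R0 → [0,-1,-2,1]
  R3 -= 0·R0 → [0,-1,-3,0]
  R2 -= 1·R1 → [0,0,1,3]
  R3 -= 1·R1 → [0,0,0,2]
  R3 -= 0·R2 → [0,0,0,2]

L=[[1,0,0,0],[-3,1,0,0],[0,1,1,0],[0,1,0,1]] U=[[-3,-2,3,1],[0,-1,-3,-2],[0,0,1,3],[0,0,0,2]]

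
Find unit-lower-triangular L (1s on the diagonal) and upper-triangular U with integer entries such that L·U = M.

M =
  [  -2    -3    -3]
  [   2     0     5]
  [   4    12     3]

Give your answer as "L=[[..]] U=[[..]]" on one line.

  row1 -= -1·row0 → [0,-3,2]
  row2 -= -2·row0 → [0,6,-3]
  row2 -= -2·row1 → [0,0,1]

L=[[1,0,0],[-1,1,0],[-2,-2,1]] U=[[-2,-3,-3],[0,-3,2],[0,0,1]]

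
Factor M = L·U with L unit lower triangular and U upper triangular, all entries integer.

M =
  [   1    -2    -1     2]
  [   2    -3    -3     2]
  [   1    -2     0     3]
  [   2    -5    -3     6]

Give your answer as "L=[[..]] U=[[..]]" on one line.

  r1 -= 2·r0 → [0,1,-1,-2]
  r2 -= 1·r0 → [0,0,1,1]
  r3 -= 2·r0 → [0,-1,-1,2]
  r2 -= 0·r1 → [0,0,1,1]
  r3 -= -1·r1 → [0,0,-2,0]
  r3 -= -2·r2 → [0,0,0,2]

L=[[1,0,0,0],[2,1,0,0],[1,0,1,0],[2,-1,-2,1]] U=[[1,-2,-1,2],[0,1,-1,-2],[0,0,1,1],[0,0,0,2]]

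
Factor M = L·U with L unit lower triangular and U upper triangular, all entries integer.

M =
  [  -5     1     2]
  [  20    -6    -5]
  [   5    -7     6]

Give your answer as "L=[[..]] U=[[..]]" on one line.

  row1 -= -4·row0 → [0,-2,3]
  row2 -= -1·row0 → [0,-6,8]
  row2 -= 3·row1 → [0,0,-1]

L=[[1,0,0],[-4,1,0],[-1,3,1]] U=[[-5,1,2],[0,-2,3],[0,0,-1]]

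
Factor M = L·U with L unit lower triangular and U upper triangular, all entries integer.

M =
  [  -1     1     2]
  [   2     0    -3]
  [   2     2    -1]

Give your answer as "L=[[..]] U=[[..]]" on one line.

L=[[1,0,0],[-2,1,0],[-2,2,1]] U=[[-1,1,2],[0,2,1],[0,0,1]]

  row1 -= -2·row0 → [0,2,1]
  row2 -= -2·row0 → [0,4,3]
  row2 -= 2·row1 → [0,0,1]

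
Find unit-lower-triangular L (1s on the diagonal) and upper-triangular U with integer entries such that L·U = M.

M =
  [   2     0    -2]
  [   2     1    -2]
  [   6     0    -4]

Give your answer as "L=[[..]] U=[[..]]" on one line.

  R1 -= 1·R0 → [0,1,0]
  R2 -= 3·R0 → [0,0,2]
  R2 -= 0·R1 → [0,0,2]

L=[[1,0,0],[1,1,0],[3,0,1]] U=[[2,0,-2],[0,1,0],[0,0,2]]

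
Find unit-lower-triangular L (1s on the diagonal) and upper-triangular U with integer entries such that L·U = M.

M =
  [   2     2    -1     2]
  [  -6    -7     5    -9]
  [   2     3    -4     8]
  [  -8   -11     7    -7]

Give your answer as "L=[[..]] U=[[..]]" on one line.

L=[[1,0,0,0],[-3,1,0,0],[1,-1,1,0],[-4,3,3,1]] U=[[2,2,-1,2],[0,-1,2,-3],[0,0,-1,3],[0,0,0,1]]

  row1 -= -3·row0 → [0,-1,2,-3]
  row2 -= 1·row0 → [0,1,-3,6]
  row3 -= -4·row0 → [0,-3,3,1]
  row2 -= -1·row1 → [0,0,-1,3]
  row3 -= 3·row1 → [0,0,-3,10]
  row3 -= 3·row2 → [0,0,0,1]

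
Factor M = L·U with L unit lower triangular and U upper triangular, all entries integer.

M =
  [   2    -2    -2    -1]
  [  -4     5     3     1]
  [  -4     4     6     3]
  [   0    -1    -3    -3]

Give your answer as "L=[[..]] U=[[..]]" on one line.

  row1 -= -2·row0 → [0,1,-1,-1]
  row2 -= -2·row0 → [0,0,2,1]
  row3 -= 0·row0 → [0,-1,-3,-3]
  row2 -= 0·row1 → [0,0,2,1]
  row3 -= -1·row1 → [0,0,-4,-4]
  row3 -= -2·row2 → [0,0,0,-2]

L=[[1,0,0,0],[-2,1,0,0],[-2,0,1,0],[0,-1,-2,1]] U=[[2,-2,-2,-1],[0,1,-1,-1],[0,0,2,1],[0,0,0,-2]]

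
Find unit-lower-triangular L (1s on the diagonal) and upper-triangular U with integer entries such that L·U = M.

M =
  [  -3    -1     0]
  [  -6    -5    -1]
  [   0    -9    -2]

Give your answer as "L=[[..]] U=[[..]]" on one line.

L=[[1,0,0],[2,1,0],[0,3,1]] U=[[-3,-1,0],[0,-3,-1],[0,0,1]]

  r1 -= 2·r0 → [0,-3,-1]
  r2 -= 0·r0 → [0,-9,-2]
  r2 -= 3·r1 → [0,0,1]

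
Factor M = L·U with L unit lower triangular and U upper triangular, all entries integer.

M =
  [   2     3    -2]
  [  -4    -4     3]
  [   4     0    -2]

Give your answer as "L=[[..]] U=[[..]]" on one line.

  row1 -= -2·row0 → [0,2,-1]
  row2 -= 2·row0 → [0,-6,2]
  row2 -= -3·row1 → [0,0,-1]

L=[[1,0,0],[-2,1,0],[2,-3,1]] U=[[2,3,-2],[0,2,-1],[0,0,-1]]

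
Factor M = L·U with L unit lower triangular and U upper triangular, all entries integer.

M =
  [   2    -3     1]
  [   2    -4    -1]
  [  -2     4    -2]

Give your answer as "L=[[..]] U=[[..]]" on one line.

  R1 -= 1·R0 → [0,-1,-2]
  R2 -= -1·R0 → [0,1,-1]
  R2 -= -1·R1 → [0,0,-3]

L=[[1,0,0],[1,1,0],[-1,-1,1]] U=[[2,-3,1],[0,-1,-2],[0,0,-3]]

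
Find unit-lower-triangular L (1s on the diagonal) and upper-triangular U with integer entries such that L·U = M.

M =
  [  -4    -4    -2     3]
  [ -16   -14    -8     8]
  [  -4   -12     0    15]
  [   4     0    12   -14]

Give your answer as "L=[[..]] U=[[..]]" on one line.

L=[[1,0,0,0],[4,1,0,0],[1,-4,1,0],[-1,-2,5,1]] U=[[-4,-4,-2,3],[0,2,0,-4],[0,0,2,-4],[0,0,0,1]]

  r1 -= 4·r0 → [0,2,0,-4]
  r2 -= 1·r0 → [0,-8,2,12]
  r3 -= -1·r0 → [0,-4,10,-11]
  r2 -= -4·r1 → [0,0,2,-4]
  r3 -= -2·r1 → [0,0,10,-19]
  r3 -= 5·r2 → [0,0,0,1]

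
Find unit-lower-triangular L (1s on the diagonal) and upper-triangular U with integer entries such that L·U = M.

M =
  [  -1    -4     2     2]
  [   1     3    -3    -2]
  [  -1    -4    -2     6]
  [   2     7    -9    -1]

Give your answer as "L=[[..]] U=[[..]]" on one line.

L=[[1,0,0,0],[-1,1,0,0],[1,0,1,0],[-2,1,1,1]] U=[[-1,-4,2,2],[0,-1,-1,0],[0,0,-4,4],[0,0,0,-1]]

  row1 -= -1·row0 → [0,-1,-1,0]
  row2 -= 1·row0 → [0,0,-4,4]
  row3 -= -2·row0 → [0,-1,-5,3]
  row2 -= 0·row1 → [0,0,-4,4]
  row3 -= 1·row1 → [0,0,-4,3]
  row3 -= 1·row2 → [0,0,0,-1]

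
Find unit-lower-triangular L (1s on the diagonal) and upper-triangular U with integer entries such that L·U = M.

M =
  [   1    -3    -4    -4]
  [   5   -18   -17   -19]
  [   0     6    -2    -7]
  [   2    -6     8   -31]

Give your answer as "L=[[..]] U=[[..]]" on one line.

  r1 -= 5·r0 → [0,-3,3,1]
  r2 -= 0·r0 → [0,6,-2,-7]
  r3 -= 2·r0 → [0,0,16,-23]
  r2 -= -2·r1 → [0,0,4,-5]
  r3 -= 0·r1 → [0,0,16,-23]
  r3 -= 4·r2 → [0,0,0,-3]

L=[[1,0,0,0],[5,1,0,0],[0,-2,1,0],[2,0,4,1]] U=[[1,-3,-4,-4],[0,-3,3,1],[0,0,4,-5],[0,0,0,-3]]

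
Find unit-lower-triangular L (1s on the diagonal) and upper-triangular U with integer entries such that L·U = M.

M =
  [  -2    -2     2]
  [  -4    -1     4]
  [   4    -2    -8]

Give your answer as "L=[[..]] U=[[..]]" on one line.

L=[[1,0,0],[2,1,0],[-2,-2,1]] U=[[-2,-2,2],[0,3,0],[0,0,-4]]

  row1 -= 2·row0 → [0,3,0]
  row2 -= -2·row0 → [0,-6,-4]
  row2 -= -2·row1 → [0,0,-4]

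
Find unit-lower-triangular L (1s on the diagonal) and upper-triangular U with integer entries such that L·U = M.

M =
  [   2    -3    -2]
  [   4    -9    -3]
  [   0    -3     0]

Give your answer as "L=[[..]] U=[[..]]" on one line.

  row1 -= 2·row0 → [0,-3,1]
  row2 -= 0·row0 → [0,-3,0]
  row2 -= 1·row1 → [0,0,-1]

L=[[1,0,0],[2,1,0],[0,1,1]] U=[[2,-3,-2],[0,-3,1],[0,0,-1]]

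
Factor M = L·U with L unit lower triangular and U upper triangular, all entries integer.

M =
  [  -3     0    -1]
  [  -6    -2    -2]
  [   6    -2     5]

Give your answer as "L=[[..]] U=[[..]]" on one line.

L=[[1,0,0],[2,1,0],[-2,1,1]] U=[[-3,0,-1],[0,-2,0],[0,0,3]]

  R1 -= 2·R0 → [0,-2,0]
  R2 -= -2·R0 → [0,-2,3]
  R2 -= 1·R1 → [0,0,3]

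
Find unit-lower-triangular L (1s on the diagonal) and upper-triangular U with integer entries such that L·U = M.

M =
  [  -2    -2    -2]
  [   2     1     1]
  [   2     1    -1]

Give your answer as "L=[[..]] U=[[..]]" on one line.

L=[[1,0,0],[-1,1,0],[-1,1,1]] U=[[-2,-2,-2],[0,-1,-1],[0,0,-2]]

  r1 -= -1·r0 → [0,-1,-1]
  r2 -= -1·r0 → [0,-1,-3]
  r2 -= 1·r1 → [0,0,-2]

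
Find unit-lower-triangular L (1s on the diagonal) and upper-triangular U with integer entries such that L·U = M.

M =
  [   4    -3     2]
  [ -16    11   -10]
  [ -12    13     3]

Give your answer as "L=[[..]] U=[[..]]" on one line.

  row1 -= -4·row0 → [0,-1,-2]
  row2 -= -3·row0 → [0,4,9]
  row2 -= -4·row1 → [0,0,1]

L=[[1,0,0],[-4,1,0],[-3,-4,1]] U=[[4,-3,2],[0,-1,-2],[0,0,1]]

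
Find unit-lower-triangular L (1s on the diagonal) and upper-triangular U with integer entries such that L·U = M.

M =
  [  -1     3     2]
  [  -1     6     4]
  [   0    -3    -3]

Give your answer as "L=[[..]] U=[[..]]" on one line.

  r1 -= 1·r0 → [0,3,2]
  r2 -= 0·r0 → [0,-3,-3]
  r2 -= -1·r1 → [0,0,-1]

L=[[1,0,0],[1,1,0],[0,-1,1]] U=[[-1,3,2],[0,3,2],[0,0,-1]]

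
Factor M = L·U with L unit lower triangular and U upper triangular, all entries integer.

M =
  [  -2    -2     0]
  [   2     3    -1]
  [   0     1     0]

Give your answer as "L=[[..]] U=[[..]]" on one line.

L=[[1,0,0],[-1,1,0],[0,1,1]] U=[[-2,-2,0],[0,1,-1],[0,0,1]]

  r1 -= -1·r0 → [0,1,-1]
  r2 -= 0·r0 → [0,1,0]
  r2 -= 1·r1 → [0,0,1]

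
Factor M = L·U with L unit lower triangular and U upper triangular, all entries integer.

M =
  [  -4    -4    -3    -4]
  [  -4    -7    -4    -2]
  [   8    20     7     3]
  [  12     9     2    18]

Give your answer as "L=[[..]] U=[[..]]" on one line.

L=[[1,0,0,0],[1,1,0,0],[-2,-4,1,0],[-3,1,2,1]] U=[[-4,-4,-3,-4],[0,-3,-1,2],[0,0,-3,3],[0,0,0,-2]]

  row1 -= 1·row0 → [0,-3,-1,2]
  row2 -= -2·row0 → [0,12,1,-5]
  row3 -= -3·row0 → [0,-3,-7,6]
  row2 -= -4·row1 → [0,0,-3,3]
  row3 -= 1·row1 → [0,0,-6,4]
  row3 -= 2·row2 → [0,0,0,-2]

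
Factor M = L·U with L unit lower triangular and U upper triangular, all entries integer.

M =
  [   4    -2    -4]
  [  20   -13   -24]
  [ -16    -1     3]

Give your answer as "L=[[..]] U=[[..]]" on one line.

L=[[1,0,0],[5,1,0],[-4,3,1]] U=[[4,-2,-4],[0,-3,-4],[0,0,-1]]

  r1 -= 5·r0 → [0,-3,-4]
  r2 -= -4·r0 → [0,-9,-13]
  r2 -= 3·r1 → [0,0,-1]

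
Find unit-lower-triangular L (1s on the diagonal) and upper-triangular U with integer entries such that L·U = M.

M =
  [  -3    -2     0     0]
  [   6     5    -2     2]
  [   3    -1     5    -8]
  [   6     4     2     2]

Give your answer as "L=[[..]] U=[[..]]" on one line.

L=[[1,0,0,0],[-2,1,0,0],[-1,-3,1,0],[-2,0,-2,1]] U=[[-3,-2,0,0],[0,1,-2,2],[0,0,-1,-2],[0,0,0,-2]]

  row1 -= -2·row0 → [0,1,-2,2]
  row2 -= -1·row0 → [0,-3,5,-8]
  row3 -= -2·row0 → [0,0,2,2]
  row2 -= -3·row1 → [0,0,-1,-2]
  row3 -= 0·row1 → [0,0,2,2]
  row3 -= -2·row2 → [0,0,0,-2]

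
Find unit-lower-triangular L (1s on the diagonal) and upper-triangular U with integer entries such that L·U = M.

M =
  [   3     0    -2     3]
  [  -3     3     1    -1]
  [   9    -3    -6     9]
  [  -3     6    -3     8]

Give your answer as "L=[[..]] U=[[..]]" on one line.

  r1 -= -1·r0 → [0,3,-1,2]
  r2 -= 3·r0 → [0,-3,0,0]
  r3 -= -1·r0 → [0,6,-5,11]
  r2 -= -1·r1 → [0,0,-1,2]
  r3 -= 2·r1 → [0,0,-3,7]
  r3 -= 3·r2 → [0,0,0,1]

L=[[1,0,0,0],[-1,1,0,0],[3,-1,1,0],[-1,2,3,1]] U=[[3,0,-2,3],[0,3,-1,2],[0,0,-1,2],[0,0,0,1]]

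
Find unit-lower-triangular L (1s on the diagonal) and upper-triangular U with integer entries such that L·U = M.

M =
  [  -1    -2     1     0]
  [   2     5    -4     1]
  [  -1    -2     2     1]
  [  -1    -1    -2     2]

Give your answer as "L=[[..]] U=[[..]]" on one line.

L=[[1,0,0,0],[-2,1,0,0],[1,0,1,0],[1,1,-1,1]] U=[[-1,-2,1,0],[0,1,-2,1],[0,0,1,1],[0,0,0,2]]

  R1 -= -2·R0 → [0,1,-2,1]
  R2 -= 1·R0 → [0,0,1,1]
  R3 -= 1·R0 → [0,1,-3,2]
  R2 -= 0·R1 → [0,0,1,1]
  R3 -= 1·R1 → [0,0,-1,1]
  R3 -= -1·R2 → [0,0,0,2]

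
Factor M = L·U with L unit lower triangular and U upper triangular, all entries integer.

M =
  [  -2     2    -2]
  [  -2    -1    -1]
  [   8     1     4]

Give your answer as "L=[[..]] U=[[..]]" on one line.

  row1 -= 1·row0 → [0,-3,1]
  row2 -= -4·row0 → [0,9,-4]
  row2 -= -3·row1 → [0,0,-1]

L=[[1,0,0],[1,1,0],[-4,-3,1]] U=[[-2,2,-2],[0,-3,1],[0,0,-1]]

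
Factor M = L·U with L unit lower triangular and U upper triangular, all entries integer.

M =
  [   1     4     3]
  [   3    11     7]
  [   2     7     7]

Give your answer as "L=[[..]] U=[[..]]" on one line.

  R1 -= 3·R0 → [0,-1,-2]
  R2 -= 2·R0 → [0,-1,1]
  R2 -= 1·R1 → [0,0,3]

L=[[1,0,0],[3,1,0],[2,1,1]] U=[[1,4,3],[0,-1,-2],[0,0,3]]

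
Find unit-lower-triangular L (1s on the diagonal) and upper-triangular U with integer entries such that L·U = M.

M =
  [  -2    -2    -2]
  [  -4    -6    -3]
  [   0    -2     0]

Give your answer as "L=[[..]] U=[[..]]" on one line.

L=[[1,0,0],[2,1,0],[0,1,1]] U=[[-2,-2,-2],[0,-2,1],[0,0,-1]]

  R1 -= 2·R0 → [0,-2,1]
  R2 -= 0·R0 → [0,-2,0]
  R2 -= 1·R1 → [0,0,-1]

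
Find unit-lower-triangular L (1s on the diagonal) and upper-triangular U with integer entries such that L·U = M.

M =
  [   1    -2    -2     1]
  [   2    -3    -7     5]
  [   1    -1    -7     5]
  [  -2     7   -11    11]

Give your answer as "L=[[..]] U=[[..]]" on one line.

L=[[1,0,0,0],[2,1,0,0],[1,1,1,0],[-2,3,3,1]] U=[[1,-2,-2,1],[0,1,-3,3],[0,0,-2,1],[0,0,0,1]]

  row1 -= 2·row0 → [0,1,-3,3]
  row2 -= 1·row0 → [0,1,-5,4]
  row3 -= -2·row0 → [0,3,-15,13]
  row2 -= 1·row1 → [0,0,-2,1]
  row3 -= 3·row1 → [0,0,-6,4]
  row3 -= 3·row2 → [0,0,0,1]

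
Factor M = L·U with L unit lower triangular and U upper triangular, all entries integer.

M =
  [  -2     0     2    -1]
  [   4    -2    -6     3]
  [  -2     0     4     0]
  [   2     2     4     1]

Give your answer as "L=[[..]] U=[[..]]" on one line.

L=[[1,0,0,0],[-2,1,0,0],[1,0,1,0],[-1,-1,2,1]] U=[[-2,0,2,-1],[0,-2,-2,1],[0,0,2,1],[0,0,0,-1]]

  R1 -= -2·R0 → [0,-2,-2,1]
  R2 -= 1·R0 → [0,0,2,1]
  R3 -= -1·R0 → [0,2,6,0]
  R2 -= 0·R1 → [0,0,2,1]
  R3 -= -1·R1 → [0,0,4,1]
  R3 -= 2·R2 → [0,0,0,-1]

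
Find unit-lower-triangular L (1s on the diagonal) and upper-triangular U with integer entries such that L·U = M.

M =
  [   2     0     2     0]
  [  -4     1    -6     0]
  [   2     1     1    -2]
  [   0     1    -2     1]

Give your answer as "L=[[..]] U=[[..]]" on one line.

L=[[1,0,0,0],[-2,1,0,0],[1,1,1,0],[0,1,0,1]] U=[[2,0,2,0],[0,1,-2,0],[0,0,1,-2],[0,0,0,1]]

  R1 -= -2·R0 → [0,1,-2,0]
  R2 -= 1·R0 → [0,1,-1,-2]
  R3 -= 0·R0 → [0,1,-2,1]
  R2 -= 1·R1 → [0,0,1,-2]
  R3 -= 1·R1 → [0,0,0,1]
  R3 -= 0·R2 → [0,0,0,1]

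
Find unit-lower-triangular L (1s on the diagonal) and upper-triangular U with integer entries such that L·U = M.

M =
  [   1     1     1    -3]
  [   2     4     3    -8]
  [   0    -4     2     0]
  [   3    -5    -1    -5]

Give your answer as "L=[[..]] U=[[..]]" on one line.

L=[[1,0,0,0],[2,1,0,0],[0,-2,1,0],[3,-4,0,1]] U=[[1,1,1,-3],[0,2,1,-2],[0,0,4,-4],[0,0,0,-4]]

  R1 -= 2·R0 → [0,2,1,-2]
  R2 -= 0·R0 → [0,-4,2,0]
  R3 -= 3·R0 → [0,-8,-4,4]
  R2 -= -2·R1 → [0,0,4,-4]
  R3 -= -4·R1 → [0,0,0,-4]
  R3 -= 0·R2 → [0,0,0,-4]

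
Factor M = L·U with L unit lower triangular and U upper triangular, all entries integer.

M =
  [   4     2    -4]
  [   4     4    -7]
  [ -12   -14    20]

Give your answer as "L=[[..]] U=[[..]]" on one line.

  r1 -= 1·r0 → [0,2,-3]
  r2 -= -3·r0 → [0,-8,8]
  r2 -= -4·r1 → [0,0,-4]

L=[[1,0,0],[1,1,0],[-3,-4,1]] U=[[4,2,-4],[0,2,-3],[0,0,-4]]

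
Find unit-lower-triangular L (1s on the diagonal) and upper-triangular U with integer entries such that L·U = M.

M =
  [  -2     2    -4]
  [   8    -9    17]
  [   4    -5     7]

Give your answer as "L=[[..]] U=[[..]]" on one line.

  row1 -= -4·row0 → [0,-1,1]
  row2 -= -2·row0 → [0,-1,-1]
  row2 -= 1·row1 → [0,0,-2]

L=[[1,0,0],[-4,1,0],[-2,1,1]] U=[[-2,2,-4],[0,-1,1],[0,0,-2]]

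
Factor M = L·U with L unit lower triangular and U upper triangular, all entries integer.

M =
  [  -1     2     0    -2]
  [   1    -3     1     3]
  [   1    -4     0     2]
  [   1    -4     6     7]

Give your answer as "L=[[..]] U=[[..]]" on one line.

L=[[1,0,0,0],[-1,1,0,0],[-1,2,1,0],[-1,2,-2,1]] U=[[-1,2,0,-2],[0,-1,1,1],[0,0,-2,-2],[0,0,0,-1]]

  r1 -= -1·r0 → [0,-1,1,1]
  r2 -= -1·r0 → [0,-2,0,0]
  r3 -= -1·r0 → [0,-2,6,5]
  r2 -= 2·r1 → [0,0,-2,-2]
  r3 -= 2·r1 → [0,0,4,3]
  r3 -= -2·r2 → [0,0,0,-1]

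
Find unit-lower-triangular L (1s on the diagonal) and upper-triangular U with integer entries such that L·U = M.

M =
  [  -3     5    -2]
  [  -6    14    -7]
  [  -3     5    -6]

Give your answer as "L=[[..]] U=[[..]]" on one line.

  row1 -= 2·row0 → [0,4,-3]
  row2 -= 1·row0 → [0,0,-4]
  row2 -= 0·row1 → [0,0,-4]

L=[[1,0,0],[2,1,0],[1,0,1]] U=[[-3,5,-2],[0,4,-3],[0,0,-4]]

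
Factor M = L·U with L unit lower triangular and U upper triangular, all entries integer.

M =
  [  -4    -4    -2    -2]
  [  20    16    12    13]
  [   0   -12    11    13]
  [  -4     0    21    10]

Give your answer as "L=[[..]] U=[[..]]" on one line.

L=[[1,0,0,0],[-5,1,0,0],[0,3,1,0],[1,-1,5,1]] U=[[-4,-4,-2,-2],[0,-4,2,3],[0,0,5,4],[0,0,0,-5]]

  row1 -= -5·row0 → [0,-4,2,3]
  row2 -= 0·row0 → [0,-12,11,13]
  row3 -= 1·row0 → [0,4,23,12]
  row2 -= 3·row1 → [0,0,5,4]
  row3 -= -1·row1 → [0,0,25,15]
  row3 -= 5·row2 → [0,0,0,-5]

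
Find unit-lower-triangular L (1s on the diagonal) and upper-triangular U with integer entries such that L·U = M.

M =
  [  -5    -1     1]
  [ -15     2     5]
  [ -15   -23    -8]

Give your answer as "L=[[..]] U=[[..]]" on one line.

  r1 -= 3·r0 → [0,5,2]
  r2 -= 3·r0 → [0,-20,-11]
  r2 -= -4·r1 → [0,0,-3]

L=[[1,0,0],[3,1,0],[3,-4,1]] U=[[-5,-1,1],[0,5,2],[0,0,-3]]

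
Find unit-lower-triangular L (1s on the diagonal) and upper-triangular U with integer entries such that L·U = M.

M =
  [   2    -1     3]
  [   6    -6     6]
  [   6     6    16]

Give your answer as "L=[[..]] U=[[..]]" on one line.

  R1 -= 3·R0 → [0,-3,-3]
  R2 -= 3·R0 → [0,9,7]
  R2 -= -3·R1 → [0,0,-2]

L=[[1,0,0],[3,1,0],[3,-3,1]] U=[[2,-1,3],[0,-3,-3],[0,0,-2]]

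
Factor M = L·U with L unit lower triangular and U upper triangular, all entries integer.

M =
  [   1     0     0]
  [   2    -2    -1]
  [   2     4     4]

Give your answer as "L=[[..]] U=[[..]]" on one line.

  r1 -= 2·r0 → [0,-2,-1]
  r2 -= 2·r0 → [0,4,4]
  r2 -= -2·r1 → [0,0,2]

L=[[1,0,0],[2,1,0],[2,-2,1]] U=[[1,0,0],[0,-2,-1],[0,0,2]]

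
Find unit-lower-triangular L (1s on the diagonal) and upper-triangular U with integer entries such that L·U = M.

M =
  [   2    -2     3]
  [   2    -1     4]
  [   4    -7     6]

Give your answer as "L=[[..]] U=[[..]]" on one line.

  r1 -= 1·r0 → [0,1,1]
  r2 -= 2·r0 → [0,-3,0]
  r2 -= -3·r1 → [0,0,3]

L=[[1,0,0],[1,1,0],[2,-3,1]] U=[[2,-2,3],[0,1,1],[0,0,3]]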